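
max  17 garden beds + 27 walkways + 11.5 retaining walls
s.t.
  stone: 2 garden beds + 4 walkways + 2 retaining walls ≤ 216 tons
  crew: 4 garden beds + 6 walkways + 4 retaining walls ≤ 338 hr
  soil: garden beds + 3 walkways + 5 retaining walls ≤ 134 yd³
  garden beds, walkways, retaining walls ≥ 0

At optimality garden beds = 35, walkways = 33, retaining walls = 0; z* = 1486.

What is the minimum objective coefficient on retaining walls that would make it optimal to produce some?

Check each constraint at x*: stone 202/216 (slack 14); crew 338/338 (tight); soil 134/134 (tight).
Slack constraints have shadow price 0 (complementary slackness).
The binding rows give the dual system: 4·y_crew + 1·y_soil = 17 and 6·y_crew + 3·y_soil = 27.
This yields shadow prices y_crew = 4, y_soil = 1.
retaining walls enters the basis when its profit ≥ yᵀa₃ = 4·4 + 1·5 = 21.

21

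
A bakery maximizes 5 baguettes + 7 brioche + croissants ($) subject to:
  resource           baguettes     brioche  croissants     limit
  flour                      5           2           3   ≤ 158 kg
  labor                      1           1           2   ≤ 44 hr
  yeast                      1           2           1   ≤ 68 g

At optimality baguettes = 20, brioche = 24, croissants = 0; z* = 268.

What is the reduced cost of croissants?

-7

Check each constraint at x*: flour 148/158 (slack 10); labor 44/44 (tight); yeast 68/68 (tight).
Since flour is not tight, its dual is 0.
Dual feasibility on the basic columns requires 1·y_labor + 1·y_yeast = 5, 1·y_labor + 2·y_yeast = 7.
→ y_labor = 3 and y_yeast = 2.
Reduced cost of croissants: c₃ − yᵀa₃ = 1 − (3·2 + 2·1) = 1 − 8 = -7.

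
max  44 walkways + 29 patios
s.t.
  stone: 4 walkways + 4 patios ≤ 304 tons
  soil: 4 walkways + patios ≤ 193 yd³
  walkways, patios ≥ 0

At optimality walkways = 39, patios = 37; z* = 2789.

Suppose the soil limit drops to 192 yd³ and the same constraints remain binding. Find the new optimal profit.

2784

Check each constraint at x*: stone 304/304 (tight); soil 193/193 (tight).
Dual feasibility on the basic columns requires 4·y_stone + 4·y_soil = 44, 4·y_stone + 1·y_soil = 29.
This yields shadow prices y_stone = 6, y_soil = 5.
Δz = y_soil·Δb = 5 × (-1) = -5, so new z* = 2789 − 5 = 2784.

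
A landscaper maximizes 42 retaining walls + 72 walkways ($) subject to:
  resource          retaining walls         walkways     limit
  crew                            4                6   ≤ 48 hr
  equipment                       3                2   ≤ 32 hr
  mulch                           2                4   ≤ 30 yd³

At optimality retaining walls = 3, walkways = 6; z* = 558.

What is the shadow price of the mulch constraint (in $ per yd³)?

Binding: crew and mulch. Non-binding: equipment (11 unused).
Slack constraints have shadow price 0 (complementary slackness).
Dual feasibility on the basic columns requires 4·y_crew + 2·y_mulch = 42, 6·y_crew + 4·y_mulch = 72.
Solving: y_crew = 6, y_mulch = 9.
Shadow price of mulch = 9.

9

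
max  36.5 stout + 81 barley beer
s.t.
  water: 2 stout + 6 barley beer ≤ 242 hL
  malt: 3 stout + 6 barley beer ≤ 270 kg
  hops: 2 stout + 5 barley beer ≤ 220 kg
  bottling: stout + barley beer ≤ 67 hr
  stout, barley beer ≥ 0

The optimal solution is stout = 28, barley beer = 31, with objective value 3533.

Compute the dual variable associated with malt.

9.5

Binding: water and malt. Non-binding: hops (9 unused), bottling (8 unused).
Slack constraints have shadow price 0 (complementary slackness).
From A_Bᵀ y = c: 2·y_water + 3·y_malt = 36.5; 6·y_water + 6·y_malt = 81.
Solving: y_water = 4, y_malt = 9.5.
Shadow price of malt = 9.5.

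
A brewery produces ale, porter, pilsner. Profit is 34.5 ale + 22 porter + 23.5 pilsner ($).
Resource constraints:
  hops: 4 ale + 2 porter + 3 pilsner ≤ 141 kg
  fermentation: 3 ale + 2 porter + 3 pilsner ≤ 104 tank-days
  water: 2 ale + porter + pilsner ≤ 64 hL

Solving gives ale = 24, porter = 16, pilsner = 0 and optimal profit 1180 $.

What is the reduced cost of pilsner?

-8

At the optimum: hops uses 128 of 141 (slack = 13); fermentation uses 104 of 104 (binding); water uses 64 of 64 (binding).
Since hops is not tight, its dual is 0.
The binding rows give the dual system: 3·y_fermentation + 2·y_water = 34.5 and 2·y_fermentation + 1·y_water = 22.
This yields shadow prices y_fermentation = 9.5, y_water = 3.
Reduced cost of pilsner: c₃ − yᵀa₃ = 23.5 − (9.5·3 + 3·1) = 23.5 − 31.5 = -8.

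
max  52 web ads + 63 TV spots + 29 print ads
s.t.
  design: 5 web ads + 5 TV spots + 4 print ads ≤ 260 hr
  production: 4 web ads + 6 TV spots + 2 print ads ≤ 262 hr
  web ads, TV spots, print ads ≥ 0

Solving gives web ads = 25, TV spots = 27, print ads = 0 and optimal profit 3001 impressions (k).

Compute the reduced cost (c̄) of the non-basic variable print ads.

Both design and production are binding at x*.
Dual feasibility on the basic columns requires 5·y_design + 4·y_production = 52, 5·y_design + 6·y_production = 63.
Solving: y_design = 6, y_production = 5.5.
Reduced cost of print ads: c₃ − yᵀa₃ = 29 − (6·4 + 5.5·2) = 29 − 35 = -6.

-6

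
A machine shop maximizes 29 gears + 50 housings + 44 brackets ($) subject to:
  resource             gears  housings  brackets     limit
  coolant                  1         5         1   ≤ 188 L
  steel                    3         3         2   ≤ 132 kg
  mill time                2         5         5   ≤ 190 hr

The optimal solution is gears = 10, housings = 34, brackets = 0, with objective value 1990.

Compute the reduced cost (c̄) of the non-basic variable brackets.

-1

At the optimum: coolant uses 180 of 188 (slack = 8); steel uses 132 of 132 (binding); mill time uses 190 of 190 (binding).
Since coolant is not tight, its dual is 0.
Dual feasibility on the basic columns requires 3·y_steel + 2·y_mill time = 29, 3·y_steel + 5·y_mill time = 50.
→ y_steel = 5 and y_mill time = 7.
Reduced cost of brackets: c₃ − yᵀa₃ = 44 − (5·2 + 7·5) = 44 − 45 = -1.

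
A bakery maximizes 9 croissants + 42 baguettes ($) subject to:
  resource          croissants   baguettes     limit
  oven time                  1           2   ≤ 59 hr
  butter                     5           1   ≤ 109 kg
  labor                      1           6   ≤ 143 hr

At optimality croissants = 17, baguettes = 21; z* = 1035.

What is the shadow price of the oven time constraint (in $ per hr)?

Binding: oven time and labor. Non-binding: butter (3 unused).
By complementary slackness, y = 0 for the non-binding constraint.
From A_Bᵀ y = c: 1·y_oven time + 1·y_labor = 9; 2·y_oven time + 6·y_labor = 42.
This yields shadow prices y_oven time = 3, y_labor = 6.
Shadow price of oven time = 3.

3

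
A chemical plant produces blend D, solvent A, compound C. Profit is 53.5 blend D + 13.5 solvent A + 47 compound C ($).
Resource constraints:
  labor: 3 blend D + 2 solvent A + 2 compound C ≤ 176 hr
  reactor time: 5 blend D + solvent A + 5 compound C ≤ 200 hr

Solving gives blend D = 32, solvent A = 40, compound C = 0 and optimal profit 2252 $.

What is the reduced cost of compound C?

Both labor and reactor time are binding at x*.
Dual feasibility on the basic columns requires 3·y_labor + 5·y_reactor time = 53.5, 2·y_labor + 1·y_reactor time = 13.5.
This yields shadow prices y_labor = 2, y_reactor time = 9.5.
Reduced cost of compound C: c₃ − yᵀa₃ = 47 − (2·2 + 9.5·5) = 47 − 51.5 = -4.5.

-4.5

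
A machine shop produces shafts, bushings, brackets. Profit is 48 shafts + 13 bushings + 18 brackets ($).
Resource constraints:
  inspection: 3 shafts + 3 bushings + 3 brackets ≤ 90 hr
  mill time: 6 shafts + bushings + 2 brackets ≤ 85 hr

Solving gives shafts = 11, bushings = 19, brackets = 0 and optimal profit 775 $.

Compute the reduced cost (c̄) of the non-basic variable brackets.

Check each constraint at x*: inspection 90/90 (tight); mill time 85/85 (tight).
From A_Bᵀ y = c: 3·y_inspection + 6·y_mill time = 48; 3·y_inspection + 1·y_mill time = 13.
This yields shadow prices y_inspection = 2, y_mill time = 7.
Reduced cost of brackets: c₃ − yᵀa₃ = 18 − (2·3 + 7·2) = 18 − 20 = -2.

-2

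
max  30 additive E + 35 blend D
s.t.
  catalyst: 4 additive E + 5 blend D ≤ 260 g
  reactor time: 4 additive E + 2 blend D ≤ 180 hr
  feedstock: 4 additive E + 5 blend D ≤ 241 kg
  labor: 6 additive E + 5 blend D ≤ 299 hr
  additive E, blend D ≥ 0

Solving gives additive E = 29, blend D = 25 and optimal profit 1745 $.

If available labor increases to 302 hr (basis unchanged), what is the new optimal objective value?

At the optimum: catalyst uses 241 of 260 (slack = 19); reactor time uses 166 of 180 (slack = 14); feedstock uses 241 of 241 (binding); labor uses 299 of 299 (binding).
By complementary slackness, y = 0 for the non-binding constraints.
From A_Bᵀ y = c: 4·y_feedstock + 6·y_labor = 30; 5·y_feedstock + 5·y_labor = 35.
→ y_feedstock = 6 and y_labor = 1.
Δz = y_labor·Δb = 1 × (3) = 3, so new z* = 1745 + 3 = 1748.

1748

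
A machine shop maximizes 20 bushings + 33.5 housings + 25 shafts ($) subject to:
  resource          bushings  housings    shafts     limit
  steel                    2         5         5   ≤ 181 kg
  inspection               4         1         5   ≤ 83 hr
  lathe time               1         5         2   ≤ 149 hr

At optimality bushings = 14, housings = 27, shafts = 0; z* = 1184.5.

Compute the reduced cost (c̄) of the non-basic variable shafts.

-4.5

Binding: inspection and lathe time. Non-binding: steel (18 unused).
Slack constraints have shadow price 0 (complementary slackness).
The binding rows give the dual system: 4·y_inspection + 1·y_lathe time = 20 and 1·y_inspection + 5·y_lathe time = 33.5.
Solving: y_inspection = 3.5, y_lathe time = 6.
Reduced cost of shafts: c₃ − yᵀa₃ = 25 − (3.5·5 + 6·2) = 25 − 29.5 = -4.5.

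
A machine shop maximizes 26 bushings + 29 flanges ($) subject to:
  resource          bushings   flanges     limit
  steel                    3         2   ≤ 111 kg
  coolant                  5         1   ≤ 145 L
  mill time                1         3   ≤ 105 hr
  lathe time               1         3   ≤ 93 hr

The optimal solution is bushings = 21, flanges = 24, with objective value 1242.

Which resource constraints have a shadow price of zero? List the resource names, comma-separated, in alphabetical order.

coolant, mill time

steel: 111/111 (binding)
coolant: 129/145 (slack 16)
mill time: 93/105 (slack 12)
lathe time: 93/93 (binding)
By complementary slackness, a constraint with positive slack has shadow price 0 → coolant, mill time.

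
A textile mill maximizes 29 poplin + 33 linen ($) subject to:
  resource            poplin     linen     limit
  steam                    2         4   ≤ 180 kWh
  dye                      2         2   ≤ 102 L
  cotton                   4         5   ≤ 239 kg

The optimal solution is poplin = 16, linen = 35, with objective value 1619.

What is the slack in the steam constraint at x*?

8

steam used = 2·16 + 4·35 = 172; slack = 180 − 172 = 8.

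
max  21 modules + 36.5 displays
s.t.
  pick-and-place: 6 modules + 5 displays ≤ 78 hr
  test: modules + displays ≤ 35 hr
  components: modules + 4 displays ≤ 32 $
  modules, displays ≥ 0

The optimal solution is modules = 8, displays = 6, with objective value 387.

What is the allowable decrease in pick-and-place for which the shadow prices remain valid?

Binding constraints: pick-and-place, components. The basis is B = [[6,5],[1,4]] with det 19.
Per unit decrease in pick-and-place, x* moves by d = (-0.2105, 0.0526).
The basis stays optimal until modules reaches 0; allowable decrease = 38 hr.

38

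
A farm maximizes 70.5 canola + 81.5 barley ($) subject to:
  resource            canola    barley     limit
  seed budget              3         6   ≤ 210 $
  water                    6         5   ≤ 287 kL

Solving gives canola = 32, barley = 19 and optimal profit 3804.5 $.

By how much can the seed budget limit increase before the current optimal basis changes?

134.4

Binding constraints: seed budget, water. The basis is B = [[3,6],[6,5]] with det -21.
Per unit increase in seed budget, x* moves by d = (-0.2381, 0.2857).
The basis stays optimal until canola reaches 0; allowable increase = 134.4 $.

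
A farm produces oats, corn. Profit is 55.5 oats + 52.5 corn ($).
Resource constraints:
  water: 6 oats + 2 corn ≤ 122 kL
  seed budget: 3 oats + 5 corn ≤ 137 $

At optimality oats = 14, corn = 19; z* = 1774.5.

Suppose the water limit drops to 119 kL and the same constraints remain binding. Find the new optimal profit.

At the optimum: water uses 122 of 122 (binding); seed budget uses 137 of 137 (binding).
From A_Bᵀ y = c: 6·y_water + 3·y_seed budget = 55.5; 2·y_water + 5·y_seed budget = 52.5.
→ y_water = 5 and y_seed budget = 8.5.
Δz = y_water·Δb = 5 × (-3) = -15, so new z* = 1774.5 − 15 = 1759.5.

1759.5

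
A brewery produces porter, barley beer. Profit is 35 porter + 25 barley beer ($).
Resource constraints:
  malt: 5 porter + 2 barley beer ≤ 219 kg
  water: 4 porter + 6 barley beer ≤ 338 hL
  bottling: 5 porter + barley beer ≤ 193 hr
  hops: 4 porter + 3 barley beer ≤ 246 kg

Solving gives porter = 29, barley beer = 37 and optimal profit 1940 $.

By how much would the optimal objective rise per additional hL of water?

2.5

Check each constraint at x*: malt 219/219 (tight); water 338/338 (tight); bottling 182/193 (slack 11); hops 227/246 (slack 19).
Since bottling, hops are not tight, their duals are 0.
Dual feasibility on the basic columns requires 5·y_malt + 4·y_water = 35, 2·y_malt + 6·y_water = 25.
Solving: y_malt = 5, y_water = 2.5.
Shadow price of water = 2.5.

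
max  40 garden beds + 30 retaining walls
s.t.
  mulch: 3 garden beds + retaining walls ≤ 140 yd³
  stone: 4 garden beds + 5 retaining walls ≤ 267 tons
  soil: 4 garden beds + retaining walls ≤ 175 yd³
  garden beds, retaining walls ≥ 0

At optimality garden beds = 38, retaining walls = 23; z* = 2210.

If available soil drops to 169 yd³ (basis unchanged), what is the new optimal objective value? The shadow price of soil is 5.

Δb = -6, so new z* = 2210 + (5)·(-6) = 2210 − 30 = 2180.

2180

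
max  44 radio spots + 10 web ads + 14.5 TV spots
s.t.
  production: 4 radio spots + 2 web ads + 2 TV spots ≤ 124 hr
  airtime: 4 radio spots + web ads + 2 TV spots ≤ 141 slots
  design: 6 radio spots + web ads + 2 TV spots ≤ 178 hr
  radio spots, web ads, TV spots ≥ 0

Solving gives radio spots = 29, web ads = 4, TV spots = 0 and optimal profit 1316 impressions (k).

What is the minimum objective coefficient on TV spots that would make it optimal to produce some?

Binding: production and design. Non-binding: airtime (21 unused).
Slack constraints have shadow price 0 (complementary slackness).
Dual feasibility on the basic columns requires 4·y_production + 6·y_design = 44, 2·y_production + 1·y_design = 10.
This yields shadow prices y_production = 2, y_design = 6.
TV spots enters the basis when its profit ≥ yᵀa₃ = 2·2 + 6·2 = 16.

16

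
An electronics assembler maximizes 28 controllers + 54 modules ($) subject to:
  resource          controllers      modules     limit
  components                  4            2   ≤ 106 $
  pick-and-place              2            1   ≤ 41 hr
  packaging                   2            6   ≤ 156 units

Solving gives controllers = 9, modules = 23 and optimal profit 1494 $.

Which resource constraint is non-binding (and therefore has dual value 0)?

components

components: 82/106 (slack 24)
pick-and-place: 41/41 (binding)
packaging: 156/156 (binding)
By complementary slackness, a constraint with positive slack has shadow price 0 → components.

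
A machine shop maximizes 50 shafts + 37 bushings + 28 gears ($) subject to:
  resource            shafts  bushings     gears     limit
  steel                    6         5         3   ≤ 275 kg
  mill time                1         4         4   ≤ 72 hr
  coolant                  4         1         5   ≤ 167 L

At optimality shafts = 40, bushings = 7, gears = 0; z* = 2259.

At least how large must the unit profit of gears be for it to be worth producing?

31

At the optimum: steel uses 275 of 275 (binding); mill time uses 68 of 72 (slack = 4); coolant uses 167 of 167 (binding).
By complementary slackness, y = 0 for the non-binding constraint.
Dual feasibility on the basic columns requires 6·y_steel + 4·y_coolant = 50, 5·y_steel + 1·y_coolant = 37.
Solving: y_steel = 7, y_coolant = 2.
gears enters the basis when its profit ≥ yᵀa₃ = 7·3 + 2·5 = 31.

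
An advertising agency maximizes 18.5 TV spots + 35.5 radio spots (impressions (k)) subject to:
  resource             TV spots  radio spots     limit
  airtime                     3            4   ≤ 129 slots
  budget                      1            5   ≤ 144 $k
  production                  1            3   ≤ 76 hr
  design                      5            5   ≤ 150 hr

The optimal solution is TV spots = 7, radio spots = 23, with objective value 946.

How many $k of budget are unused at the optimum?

budget used = 1·7 + 5·23 = 122; slack = 144 − 122 = 22.

22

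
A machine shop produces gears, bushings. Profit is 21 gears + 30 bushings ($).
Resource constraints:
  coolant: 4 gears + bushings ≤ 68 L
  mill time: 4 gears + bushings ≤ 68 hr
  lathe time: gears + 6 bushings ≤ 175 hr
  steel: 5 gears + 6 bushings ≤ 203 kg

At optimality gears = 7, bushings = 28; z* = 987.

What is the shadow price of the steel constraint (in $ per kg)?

4

Check each constraint at x*: coolant 56/68 (slack 12); mill time 56/68 (slack 12); lathe time 175/175 (tight); steel 203/203 (tight).
By complementary slackness, y = 0 for the non-binding constraints.
From A_Bᵀ y = c: 1·y_lathe time + 5·y_steel = 21; 6·y_lathe time + 6·y_steel = 30.
Solving: y_lathe time = 1, y_steel = 4.
Shadow price of steel = 4.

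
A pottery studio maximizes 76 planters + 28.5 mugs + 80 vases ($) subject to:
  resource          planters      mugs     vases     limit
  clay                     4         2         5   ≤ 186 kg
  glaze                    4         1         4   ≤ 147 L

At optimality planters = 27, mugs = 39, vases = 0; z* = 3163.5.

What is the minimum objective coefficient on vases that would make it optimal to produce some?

Check each constraint at x*: clay 186/186 (tight); glaze 147/147 (tight).
Dual feasibility on the basic columns requires 4·y_clay + 4·y_glaze = 76, 2·y_clay + 1·y_glaze = 28.5.
Solving: y_clay = 9.5, y_glaze = 9.5.
vases enters the basis when its profit ≥ yᵀa₃ = 9.5·5 + 9.5·4 = 85.5.

85.5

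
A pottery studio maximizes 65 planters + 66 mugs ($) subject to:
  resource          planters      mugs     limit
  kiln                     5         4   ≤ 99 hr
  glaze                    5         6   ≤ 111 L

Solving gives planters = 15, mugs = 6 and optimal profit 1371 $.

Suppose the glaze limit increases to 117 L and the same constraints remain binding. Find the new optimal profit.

1413

Both kiln and glaze are binding at x*.
Dual feasibility on the basic columns requires 5·y_kiln + 5·y_glaze = 65, 4·y_kiln + 6·y_glaze = 66.
→ y_kiln = 6 and y_glaze = 7.
Δz = y_glaze·Δb = 7 × (6) = 42, so new z* = 1371 + 42 = 1413.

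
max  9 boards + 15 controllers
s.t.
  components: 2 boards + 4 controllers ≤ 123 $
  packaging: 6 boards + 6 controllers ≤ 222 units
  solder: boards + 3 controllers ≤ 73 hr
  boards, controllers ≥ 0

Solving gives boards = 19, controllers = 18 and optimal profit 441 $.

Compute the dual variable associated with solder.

3

Check each constraint at x*: components 110/123 (slack 13); packaging 222/222 (tight); solder 73/73 (tight).
By complementary slackness, y = 0 for the non-binding constraint.
Dual feasibility on the basic columns requires 6·y_packaging + 1·y_solder = 9, 6·y_packaging + 3·y_solder = 15.
Solving: y_packaging = 1, y_solder = 3.
Shadow price of solder = 3.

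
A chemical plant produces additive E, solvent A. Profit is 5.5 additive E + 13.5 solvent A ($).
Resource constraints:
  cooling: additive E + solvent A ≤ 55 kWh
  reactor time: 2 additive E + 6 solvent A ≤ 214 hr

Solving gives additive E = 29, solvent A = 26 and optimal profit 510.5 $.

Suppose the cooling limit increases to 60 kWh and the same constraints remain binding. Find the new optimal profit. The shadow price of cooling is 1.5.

Δb = 5, so new z* = 510.5 + (1.5)·(5) = 510.5 + 7.5 = 518.

518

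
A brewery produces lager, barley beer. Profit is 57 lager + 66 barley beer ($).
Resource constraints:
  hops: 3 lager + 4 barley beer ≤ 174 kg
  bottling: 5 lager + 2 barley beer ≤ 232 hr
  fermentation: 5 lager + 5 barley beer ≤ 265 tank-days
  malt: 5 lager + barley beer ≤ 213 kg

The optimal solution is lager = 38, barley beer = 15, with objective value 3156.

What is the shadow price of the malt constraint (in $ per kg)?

0

Binding: hops and fermentation. Non-binding: bottling (12 unused), malt (8 unused).
Slack constraints have shadow price 0 (complementary slackness).
The binding rows give the dual system: 3·y_hops + 5·y_fermentation = 57 and 4·y_hops + 5·y_fermentation = 66.
→ y_hops = 9 and y_fermentation = 6.
Shadow price of malt = 0.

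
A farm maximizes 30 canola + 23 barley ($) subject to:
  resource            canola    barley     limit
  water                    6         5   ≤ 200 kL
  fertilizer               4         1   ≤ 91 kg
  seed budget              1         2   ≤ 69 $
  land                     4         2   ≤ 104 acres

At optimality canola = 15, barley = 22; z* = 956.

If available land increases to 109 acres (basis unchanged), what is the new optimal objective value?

Binding: water and land. Non-binding: fertilizer (9 unused), seed budget (10 unused).
Since fertilizer, seed budget are not tight, their duals are 0.
Dual feasibility on the basic columns requires 6·y_water + 4·y_land = 30, 5·y_water + 2·y_land = 23.
This yields shadow prices y_water = 4, y_land = 1.5.
Δz = y_land·Δb = 1.5 × (5) = 7.5, so new z* = 956 + 7.5 = 963.5.

963.5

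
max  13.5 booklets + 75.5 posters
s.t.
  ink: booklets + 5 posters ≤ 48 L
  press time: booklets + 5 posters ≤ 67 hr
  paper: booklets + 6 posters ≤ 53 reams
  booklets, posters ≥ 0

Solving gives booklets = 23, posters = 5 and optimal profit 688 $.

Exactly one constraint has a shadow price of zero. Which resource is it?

press time

ink: 48/48 (binding)
press time: 48/67 (slack 19)
paper: 53/53 (binding)
By complementary slackness, a constraint with positive slack has shadow price 0 → press time.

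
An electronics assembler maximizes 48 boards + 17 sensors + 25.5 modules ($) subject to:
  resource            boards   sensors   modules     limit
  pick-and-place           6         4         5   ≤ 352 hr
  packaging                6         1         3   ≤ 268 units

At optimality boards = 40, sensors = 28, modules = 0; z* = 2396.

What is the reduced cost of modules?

Check each constraint at x*: pick-and-place 352/352 (tight); packaging 268/268 (tight).
From A_Bᵀ y = c: 6·y_pick-and-place + 6·y_packaging = 48; 4·y_pick-and-place + 1·y_packaging = 17.
→ y_pick-and-place = 3 and y_packaging = 5.
Reduced cost of modules: c₃ − yᵀa₃ = 25.5 − (3·5 + 5·3) = 25.5 − 30 = -4.5.

-4.5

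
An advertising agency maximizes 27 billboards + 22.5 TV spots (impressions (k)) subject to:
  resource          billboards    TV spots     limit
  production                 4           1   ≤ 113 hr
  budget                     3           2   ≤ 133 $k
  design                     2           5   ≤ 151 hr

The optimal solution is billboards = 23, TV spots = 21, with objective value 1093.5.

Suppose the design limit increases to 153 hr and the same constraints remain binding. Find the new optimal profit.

Check each constraint at x*: production 113/113 (tight); budget 111/133 (slack 22); design 151/151 (tight).
By complementary slackness, y = 0 for the non-binding constraint.
The binding rows give the dual system: 4·y_production + 2·y_design = 27 and 1·y_production + 5·y_design = 22.5.
Solving: y_production = 5, y_design = 3.5.
Δz = y_design·Δb = 3.5 × (2) = 7, so new z* = 1093.5 + 7 = 1100.5.

1100.5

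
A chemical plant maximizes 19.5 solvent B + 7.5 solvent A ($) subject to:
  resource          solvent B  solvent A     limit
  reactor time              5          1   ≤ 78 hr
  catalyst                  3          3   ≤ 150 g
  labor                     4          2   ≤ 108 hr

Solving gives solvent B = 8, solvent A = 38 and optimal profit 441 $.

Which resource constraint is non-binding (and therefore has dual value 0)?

catalyst

reactor time: 78/78 (binding)
catalyst: 138/150 (slack 12)
labor: 108/108 (binding)
By complementary slackness, a constraint with positive slack has shadow price 0 → catalyst.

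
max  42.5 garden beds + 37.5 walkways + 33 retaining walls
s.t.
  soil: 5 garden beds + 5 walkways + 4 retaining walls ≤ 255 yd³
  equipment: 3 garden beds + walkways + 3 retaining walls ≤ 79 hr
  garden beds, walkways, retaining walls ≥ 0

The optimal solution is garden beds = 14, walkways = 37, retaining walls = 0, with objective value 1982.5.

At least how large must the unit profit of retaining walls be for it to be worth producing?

Check each constraint at x*: soil 255/255 (tight); equipment 79/79 (tight).
From A_Bᵀ y = c: 5·y_soil + 3·y_equipment = 42.5; 5·y_soil + 1·y_equipment = 37.5.
This yields shadow prices y_soil = 7, y_equipment = 2.5.
retaining walls enters the basis when its profit ≥ yᵀa₃ = 7·4 + 2.5·3 = 35.5.

35.5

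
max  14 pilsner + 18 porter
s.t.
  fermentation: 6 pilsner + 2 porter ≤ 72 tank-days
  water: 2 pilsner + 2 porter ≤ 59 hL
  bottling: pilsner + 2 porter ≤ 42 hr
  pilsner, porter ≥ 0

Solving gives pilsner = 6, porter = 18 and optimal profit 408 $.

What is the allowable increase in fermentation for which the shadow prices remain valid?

55

Binding constraints: fermentation, bottling. The basis is B = [[6,2],[1,2]] with det 10.
Per unit increase in fermentation, x* moves by d = (0.2, -0.1).
The basis stays optimal until water becomes binding; allowable increase = 55 tank-days.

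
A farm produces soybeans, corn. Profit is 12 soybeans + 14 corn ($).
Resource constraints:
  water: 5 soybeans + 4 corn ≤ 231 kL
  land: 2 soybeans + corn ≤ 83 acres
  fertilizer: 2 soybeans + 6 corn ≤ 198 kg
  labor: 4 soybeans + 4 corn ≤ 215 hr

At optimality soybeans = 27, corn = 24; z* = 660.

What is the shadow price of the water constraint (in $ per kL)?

Check each constraint at x*: water 231/231 (tight); land 78/83 (slack 5); fertilizer 198/198 (tight); labor 204/215 (slack 11).
Since land, labor are not tight, their duals are 0.
Dual feasibility on the basic columns requires 5·y_water + 2·y_fertilizer = 12, 4·y_water + 6·y_fertilizer = 14.
Solving: y_water = 2, y_fertilizer = 1.
Shadow price of water = 2.

2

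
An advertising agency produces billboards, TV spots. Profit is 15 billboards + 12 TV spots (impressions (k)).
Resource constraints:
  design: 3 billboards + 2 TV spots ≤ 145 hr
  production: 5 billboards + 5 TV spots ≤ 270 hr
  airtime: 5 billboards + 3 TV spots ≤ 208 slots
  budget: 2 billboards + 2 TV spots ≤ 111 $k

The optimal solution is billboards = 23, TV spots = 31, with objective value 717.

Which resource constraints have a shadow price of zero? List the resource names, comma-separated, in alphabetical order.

budget, design

design: 131/145 (slack 14)
production: 270/270 (binding)
airtime: 208/208 (binding)
budget: 108/111 (slack 3)
By complementary slackness, a constraint with positive slack has shadow price 0 → budget, design.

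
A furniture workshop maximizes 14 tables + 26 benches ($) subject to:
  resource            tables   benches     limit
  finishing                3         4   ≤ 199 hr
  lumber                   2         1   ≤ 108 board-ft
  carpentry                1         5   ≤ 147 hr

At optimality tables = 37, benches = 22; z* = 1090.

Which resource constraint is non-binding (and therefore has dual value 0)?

finishing: 199/199 (binding)
lumber: 96/108 (slack 12)
carpentry: 147/147 (binding)
By complementary slackness, a constraint with positive slack has shadow price 0 → lumber.

lumber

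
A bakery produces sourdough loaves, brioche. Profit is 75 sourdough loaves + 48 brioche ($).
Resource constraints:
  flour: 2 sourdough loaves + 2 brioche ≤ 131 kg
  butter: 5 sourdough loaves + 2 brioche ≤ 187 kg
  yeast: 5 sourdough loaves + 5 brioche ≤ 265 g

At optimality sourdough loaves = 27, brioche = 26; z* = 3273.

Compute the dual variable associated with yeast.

6

At the optimum: flour uses 106 of 131 (slack = 25); butter uses 187 of 187 (binding); yeast uses 265 of 265 (binding).
Since flour is not tight, its dual is 0.
From A_Bᵀ y = c: 5·y_butter + 5·y_yeast = 75; 2·y_butter + 5·y_yeast = 48.
→ y_butter = 9 and y_yeast = 6.
Shadow price of yeast = 6.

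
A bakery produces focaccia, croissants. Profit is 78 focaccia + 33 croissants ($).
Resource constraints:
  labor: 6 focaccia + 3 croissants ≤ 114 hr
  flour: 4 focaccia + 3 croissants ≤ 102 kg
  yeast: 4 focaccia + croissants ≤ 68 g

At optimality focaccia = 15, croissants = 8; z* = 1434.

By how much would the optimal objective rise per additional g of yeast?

6

At the optimum: labor uses 114 of 114 (binding); flour uses 84 of 102 (slack = 18); yeast uses 68 of 68 (binding).
By complementary slackness, y = 0 for the non-binding constraint.
From A_Bᵀ y = c: 6·y_labor + 4·y_yeast = 78; 3·y_labor + 1·y_yeast = 33.
This yields shadow prices y_labor = 9, y_yeast = 6.
Shadow price of yeast = 6.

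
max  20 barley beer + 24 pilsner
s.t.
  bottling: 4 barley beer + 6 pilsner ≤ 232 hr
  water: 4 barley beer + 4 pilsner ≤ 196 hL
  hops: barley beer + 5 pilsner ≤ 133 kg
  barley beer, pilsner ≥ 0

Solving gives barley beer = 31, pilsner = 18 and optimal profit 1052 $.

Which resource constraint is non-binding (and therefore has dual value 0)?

bottling: 232/232 (binding)
water: 196/196 (binding)
hops: 121/133 (slack 12)
By complementary slackness, a constraint with positive slack has shadow price 0 → hops.

hops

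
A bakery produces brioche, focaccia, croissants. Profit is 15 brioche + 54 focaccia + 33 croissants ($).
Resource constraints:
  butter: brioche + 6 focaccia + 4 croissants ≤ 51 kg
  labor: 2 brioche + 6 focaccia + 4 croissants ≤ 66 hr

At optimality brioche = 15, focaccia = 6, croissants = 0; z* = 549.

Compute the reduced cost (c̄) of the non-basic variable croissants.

-3

Both butter and labor are binding at x*.
From A_Bᵀ y = c: 1·y_butter + 2·y_labor = 15; 6·y_butter + 6·y_labor = 54.
→ y_butter = 3 and y_labor = 6.
Reduced cost of croissants: c₃ − yᵀa₃ = 33 − (3·4 + 6·4) = 33 − 36 = -3.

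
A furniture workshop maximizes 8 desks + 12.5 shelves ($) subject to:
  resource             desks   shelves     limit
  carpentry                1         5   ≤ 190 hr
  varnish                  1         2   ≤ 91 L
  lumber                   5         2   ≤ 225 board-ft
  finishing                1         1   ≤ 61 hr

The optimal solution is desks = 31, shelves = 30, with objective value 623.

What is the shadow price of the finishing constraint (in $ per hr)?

3.5

At the optimum: carpentry uses 181 of 190 (slack = 9); varnish uses 91 of 91 (binding); lumber uses 215 of 225 (slack = 10); finishing uses 61 of 61 (binding).
Since carpentry, lumber are not tight, their duals are 0.
Dual feasibility on the basic columns requires 1·y_varnish + 1·y_finishing = 8, 2·y_varnish + 1·y_finishing = 12.5.
Solving: y_varnish = 4.5, y_finishing = 3.5.
Shadow price of finishing = 3.5.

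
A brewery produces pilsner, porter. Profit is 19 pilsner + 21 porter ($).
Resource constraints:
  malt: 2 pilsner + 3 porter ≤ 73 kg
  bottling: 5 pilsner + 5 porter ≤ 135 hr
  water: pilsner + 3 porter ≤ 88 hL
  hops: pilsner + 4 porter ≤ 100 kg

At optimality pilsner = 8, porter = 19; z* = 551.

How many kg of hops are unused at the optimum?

16

hops used = 1·8 + 4·19 = 84; slack = 100 − 84 = 16.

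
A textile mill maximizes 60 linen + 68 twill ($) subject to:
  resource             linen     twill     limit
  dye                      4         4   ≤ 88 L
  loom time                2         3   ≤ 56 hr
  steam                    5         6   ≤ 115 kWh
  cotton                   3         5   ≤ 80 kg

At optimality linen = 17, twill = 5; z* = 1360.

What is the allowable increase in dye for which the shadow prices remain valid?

Binding constraints: dye, steam. The basis is B = [[4,4],[5,6]] with det 4.
Per unit increase in dye, x* moves by d = (1.5, -1.25).
The basis stays optimal until twill reaches 0; allowable increase = 4 L.

4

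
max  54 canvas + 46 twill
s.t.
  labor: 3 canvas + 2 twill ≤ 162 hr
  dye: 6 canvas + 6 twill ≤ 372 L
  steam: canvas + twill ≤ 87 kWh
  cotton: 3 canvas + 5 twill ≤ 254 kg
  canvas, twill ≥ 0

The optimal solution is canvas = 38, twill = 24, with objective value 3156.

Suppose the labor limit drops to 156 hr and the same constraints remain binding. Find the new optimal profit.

3108

Check each constraint at x*: labor 162/162 (tight); dye 372/372 (tight); steam 62/87 (slack 25); cotton 234/254 (slack 20).
By complementary slackness, y = 0 for the non-binding constraints.
The binding rows give the dual system: 3·y_labor + 6·y_dye = 54 and 2·y_labor + 6·y_dye = 46.
→ y_labor = 8 and y_dye = 5.
Δz = y_labor·Δb = 8 × (-6) = -48, so new z* = 3156 − 48 = 3108.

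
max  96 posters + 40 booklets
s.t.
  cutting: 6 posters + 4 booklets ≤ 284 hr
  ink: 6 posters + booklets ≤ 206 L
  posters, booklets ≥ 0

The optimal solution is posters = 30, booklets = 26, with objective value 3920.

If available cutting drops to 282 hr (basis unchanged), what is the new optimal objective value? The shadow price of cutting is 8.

Δb = -2, so new z* = 3920 + (8)·(-2) = 3920 − 16 = 3904.

3904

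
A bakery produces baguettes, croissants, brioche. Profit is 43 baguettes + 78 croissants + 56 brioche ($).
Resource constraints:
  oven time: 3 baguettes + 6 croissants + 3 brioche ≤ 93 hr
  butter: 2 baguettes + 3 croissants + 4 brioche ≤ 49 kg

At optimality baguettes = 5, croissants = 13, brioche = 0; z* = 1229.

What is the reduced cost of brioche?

Both oven time and butter are binding at x*.
Dual feasibility on the basic columns requires 3·y_oven time + 2·y_butter = 43, 6·y_oven time + 3·y_butter = 78.
→ y_oven time = 9 and y_butter = 8.
Reduced cost of brioche: c₃ − yᵀa₃ = 56 − (9·3 + 8·4) = 56 − 59 = -3.

-3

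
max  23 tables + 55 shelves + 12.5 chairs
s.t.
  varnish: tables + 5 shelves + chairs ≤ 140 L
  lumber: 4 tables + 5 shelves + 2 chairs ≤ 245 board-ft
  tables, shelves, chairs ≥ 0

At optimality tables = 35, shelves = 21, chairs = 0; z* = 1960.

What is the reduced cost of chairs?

Both varnish and lumber are binding at x*.
Dual feasibility on the basic columns requires 1·y_varnish + 4·y_lumber = 23, 5·y_varnish + 5·y_lumber = 55.
This yields shadow prices y_varnish = 7, y_lumber = 4.
Reduced cost of chairs: c₃ − yᵀa₃ = 12.5 − (7·1 + 4·2) = 12.5 − 15 = -2.5.

-2.5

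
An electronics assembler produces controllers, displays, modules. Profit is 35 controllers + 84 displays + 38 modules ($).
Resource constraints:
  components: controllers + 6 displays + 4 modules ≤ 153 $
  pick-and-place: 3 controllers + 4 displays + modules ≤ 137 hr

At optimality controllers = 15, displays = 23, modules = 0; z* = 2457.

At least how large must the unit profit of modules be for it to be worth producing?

41

At the optimum: components uses 153 of 153 (binding); pick-and-place uses 137 of 137 (binding).
The binding rows give the dual system: 1·y_components + 3·y_pick-and-place = 35 and 6·y_components + 4·y_pick-and-place = 84.
→ y_components = 8 and y_pick-and-place = 9.
modules enters the basis when its profit ≥ yᵀa₃ = 8·4 + 9·1 = 41.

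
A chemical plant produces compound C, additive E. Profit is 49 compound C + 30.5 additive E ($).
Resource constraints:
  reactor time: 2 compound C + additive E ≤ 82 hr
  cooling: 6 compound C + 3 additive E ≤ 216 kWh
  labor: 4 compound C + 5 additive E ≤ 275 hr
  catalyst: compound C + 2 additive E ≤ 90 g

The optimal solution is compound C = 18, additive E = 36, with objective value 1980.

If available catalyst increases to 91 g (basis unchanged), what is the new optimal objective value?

At the optimum: reactor time uses 72 of 82 (slack = 10); cooling uses 216 of 216 (binding); labor uses 252 of 275 (slack = 23); catalyst uses 90 of 90 (binding).
Since reactor time, labor are not tight, their duals are 0.
Dual feasibility on the basic columns requires 6·y_cooling + 1·y_catalyst = 49, 3·y_cooling + 2·y_catalyst = 30.5.
This yields shadow prices y_cooling = 7.5, y_catalyst = 4.
Δz = y_catalyst·Δb = 4 × (1) = 4, so new z* = 1980 + 4 = 1984.

1984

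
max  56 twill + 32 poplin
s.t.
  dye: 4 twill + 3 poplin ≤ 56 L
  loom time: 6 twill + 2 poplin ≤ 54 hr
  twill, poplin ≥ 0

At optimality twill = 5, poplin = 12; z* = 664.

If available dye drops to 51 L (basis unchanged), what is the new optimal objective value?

624

At the optimum: dye uses 56 of 56 (binding); loom time uses 54 of 54 (binding).
From A_Bᵀ y = c: 4·y_dye + 6·y_loom time = 56; 3·y_dye + 2·y_loom time = 32.
Solving: y_dye = 8, y_loom time = 4.
Δz = y_dye·Δb = 8 × (-5) = -40, so new z* = 664 − 40 = 624.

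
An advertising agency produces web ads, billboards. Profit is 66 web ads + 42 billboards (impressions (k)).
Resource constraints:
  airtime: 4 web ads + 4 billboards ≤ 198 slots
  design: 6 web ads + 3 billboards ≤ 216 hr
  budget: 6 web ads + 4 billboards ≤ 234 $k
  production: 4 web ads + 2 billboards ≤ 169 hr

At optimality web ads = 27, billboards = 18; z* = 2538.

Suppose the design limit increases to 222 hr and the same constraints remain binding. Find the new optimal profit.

2550

Check each constraint at x*: airtime 180/198 (slack 18); design 216/216 (tight); budget 234/234 (tight); production 144/169 (slack 25).
Since airtime, production are not tight, their duals are 0.
The binding rows give the dual system: 6·y_design + 6·y_budget = 66 and 3·y_design + 4·y_budget = 42.
This yields shadow prices y_design = 2, y_budget = 9.
Δz = y_design·Δb = 2 × (6) = 12, so new z* = 2538 + 12 = 2550.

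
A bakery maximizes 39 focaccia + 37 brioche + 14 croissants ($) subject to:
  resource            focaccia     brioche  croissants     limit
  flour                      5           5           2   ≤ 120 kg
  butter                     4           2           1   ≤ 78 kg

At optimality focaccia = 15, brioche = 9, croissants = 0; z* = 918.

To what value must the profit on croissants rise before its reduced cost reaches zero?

15

Check each constraint at x*: flour 120/120 (tight); butter 78/78 (tight).
Dual feasibility on the basic columns requires 5·y_flour + 4·y_butter = 39, 5·y_flour + 2·y_butter = 37.
Solving: y_flour = 7, y_butter = 1.
croissants enters the basis when its profit ≥ yᵀa₃ = 7·2 + 1·1 = 15.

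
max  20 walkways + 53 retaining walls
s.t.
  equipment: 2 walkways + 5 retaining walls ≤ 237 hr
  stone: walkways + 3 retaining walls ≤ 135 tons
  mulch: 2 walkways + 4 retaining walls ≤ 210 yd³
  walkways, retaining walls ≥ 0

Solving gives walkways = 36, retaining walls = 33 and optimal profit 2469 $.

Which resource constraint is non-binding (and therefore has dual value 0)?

equipment: 237/237 (binding)
stone: 135/135 (binding)
mulch: 204/210 (slack 6)
By complementary slackness, a constraint with positive slack has shadow price 0 → mulch.

mulch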